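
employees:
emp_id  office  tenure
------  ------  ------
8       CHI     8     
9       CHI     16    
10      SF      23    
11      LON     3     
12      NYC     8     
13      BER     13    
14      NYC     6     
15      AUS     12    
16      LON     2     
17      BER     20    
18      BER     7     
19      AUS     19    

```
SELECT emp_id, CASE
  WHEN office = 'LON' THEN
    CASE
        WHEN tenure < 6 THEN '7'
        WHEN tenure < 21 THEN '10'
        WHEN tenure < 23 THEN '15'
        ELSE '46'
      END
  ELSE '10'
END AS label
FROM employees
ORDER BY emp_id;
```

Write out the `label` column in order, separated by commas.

emp_id=8: office='CHI' → outer ELSE → 10
emp_id=9: office='CHI' → outer ELSE → 10
emp_id=10: office='SF' → outer ELSE → 10
emp_id=11: office='LON' → inner[tenure < 6] → 7
emp_id=12: office='NYC' → outer ELSE → 10
emp_id=13: office='BER' → outer ELSE → 10
emp_id=14: office='NYC' → outer ELSE → 10
emp_id=15: office='AUS' → outer ELSE → 10
emp_id=16: office='LON' → inner[tenure < 6] → 7
emp_id=17: office='BER' → outer ELSE → 10
emp_id=18: office='BER' → outer ELSE → 10
emp_id=19: office='AUS' → outer ELSE → 10

10, 10, 10, 7, 10, 10, 10, 10, 7, 10, 10, 10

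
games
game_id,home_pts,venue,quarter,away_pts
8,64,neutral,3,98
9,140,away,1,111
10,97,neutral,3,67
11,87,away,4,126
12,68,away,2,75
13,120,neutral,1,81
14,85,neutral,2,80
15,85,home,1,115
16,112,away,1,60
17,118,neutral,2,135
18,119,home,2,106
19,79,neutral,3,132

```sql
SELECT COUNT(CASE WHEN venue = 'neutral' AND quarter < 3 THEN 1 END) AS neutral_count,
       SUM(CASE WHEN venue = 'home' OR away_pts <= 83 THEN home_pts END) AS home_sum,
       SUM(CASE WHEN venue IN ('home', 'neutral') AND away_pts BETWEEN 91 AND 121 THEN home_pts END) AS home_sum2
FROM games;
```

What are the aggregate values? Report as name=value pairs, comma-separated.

neutral_count=3, home_sum=686, home_sum2=268

[neutral_count: venue = 'neutral' AND quarter < 3]
game_id=8: ✗
game_id=9: ✗
game_id=10: ✗
game_id=11: ✗
game_id=12: ✗
game_id=13: ✓ → 1
game_id=14: ✓ → 1
game_id=15: ✗
game_id=16: ✗
game_id=17: ✓ → 1
game_id=18: ✗
game_id=19: ✗
neutral_count = COUNT(1, 1, 1) = 3
—
[home_sum: venue = 'home' OR away_pts <= 83]
game_id=8: ✗
game_id=9: ✗
game_id=10: ✓ → 97
game_id=11: ✗
game_id=12: ✓ → 68
game_id=13: ✓ → 120
game_id=14: ✓ → 85
game_id=15: ✓ → 85
game_id=16: ✓ → 112
game_id=17: ✗
game_id=18: ✓ → 119
game_id=19: ✗
home_sum = 97 + 68 + 120 + 85 + 85 + 112 + 119 = 686
—
[home_sum2: venue IN ('home', 'neutral') AND away_pts BETWEEN 91 AND 121]
game_id=8: ✓ → 64
game_id=9: ✗
game_id=10: ✗
game_id=11: ✗
game_id=12: ✗
game_id=13: ✗
game_id=14: ✗
game_id=15: ✓ → 85
game_id=16: ✗
game_id=17: ✗
game_id=18: ✓ → 119
game_id=19: ✗
home_sum2 = 64 + 85 + 119 = 268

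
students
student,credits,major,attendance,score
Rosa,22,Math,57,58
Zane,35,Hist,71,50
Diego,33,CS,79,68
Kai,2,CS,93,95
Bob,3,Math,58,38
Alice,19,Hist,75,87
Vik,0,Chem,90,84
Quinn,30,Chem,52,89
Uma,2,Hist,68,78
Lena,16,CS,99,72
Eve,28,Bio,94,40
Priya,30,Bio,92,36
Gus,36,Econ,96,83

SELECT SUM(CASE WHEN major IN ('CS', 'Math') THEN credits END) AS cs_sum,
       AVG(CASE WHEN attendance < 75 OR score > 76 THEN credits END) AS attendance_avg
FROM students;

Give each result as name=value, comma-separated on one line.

cs_sum=76, attendance_avg=16.5555555556

[cs_sum: major IN ('CS', 'Math')]
student=Rosa: ✓ → 22
student=Zane: ✗
student=Diego: ✓ → 33
student=Kai: ✓ → 2
student=Bob: ✓ → 3
student=Alice: ✗
student=Vik: ✗
student=Quinn: ✗
student=Uma: ✗
student=Lena: ✓ → 16
student=Eve: ✗
student=Priya: ✗
student=Gus: ✗
cs_sum = 22 + 33 + 2 + 3 + 16 = 76
—
[attendance_avg: attendance < 75 OR score > 76]
student=Rosa: ✓ → 22
student=Zane: ✓ → 35
student=Diego: ✗
student=Kai: ✓ → 2
student=Bob: ✓ → 3
student=Alice: ✓ → 19
student=Vik: ✓ → 0
student=Quinn: ✓ → 30
student=Uma: ✓ → 2
student=Lena: ✗
student=Eve: ✗
student=Priya: ✗
student=Gus: ✓ → 36
attendance_avg = (22 + 35 + 2 + 3 + 19 + 0 + 30 + 2 + 36) / 9 = 16.5555555556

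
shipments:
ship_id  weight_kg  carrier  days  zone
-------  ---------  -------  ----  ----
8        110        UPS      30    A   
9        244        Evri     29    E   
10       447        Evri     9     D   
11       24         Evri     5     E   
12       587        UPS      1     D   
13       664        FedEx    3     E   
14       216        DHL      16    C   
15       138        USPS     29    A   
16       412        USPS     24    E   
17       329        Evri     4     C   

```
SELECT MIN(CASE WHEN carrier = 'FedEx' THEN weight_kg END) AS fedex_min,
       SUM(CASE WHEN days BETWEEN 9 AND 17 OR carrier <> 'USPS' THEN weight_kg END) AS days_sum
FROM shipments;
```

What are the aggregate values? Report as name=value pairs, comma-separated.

fedex_min=664, days_sum=2621

[fedex_min: carrier = 'FedEx']
ship_id=8: ✗
ship_id=9: ✗
ship_id=10: ✗
ship_id=11: ✗
ship_id=12: ✗
ship_id=13: ✓ → 664
ship_id=14: ✗
ship_id=15: ✗
ship_id=16: ✗
ship_id=17: ✗
fedex_min = MIN(664) = 664
—
[days_sum: days BETWEEN 9 AND 17 OR carrier <> 'USPS']
ship_id=8: ✓ → 110
ship_id=9: ✓ → 244
ship_id=10: ✓ → 447
ship_id=11: ✓ → 24
ship_id=12: ✓ → 587
ship_id=13: ✓ → 664
ship_id=14: ✓ → 216
ship_id=15: ✗
ship_id=16: ✗
ship_id=17: ✓ → 329
days_sum = 110 + 244 + 447 + 24 + 587 + 664 + 216 + 329 = 2621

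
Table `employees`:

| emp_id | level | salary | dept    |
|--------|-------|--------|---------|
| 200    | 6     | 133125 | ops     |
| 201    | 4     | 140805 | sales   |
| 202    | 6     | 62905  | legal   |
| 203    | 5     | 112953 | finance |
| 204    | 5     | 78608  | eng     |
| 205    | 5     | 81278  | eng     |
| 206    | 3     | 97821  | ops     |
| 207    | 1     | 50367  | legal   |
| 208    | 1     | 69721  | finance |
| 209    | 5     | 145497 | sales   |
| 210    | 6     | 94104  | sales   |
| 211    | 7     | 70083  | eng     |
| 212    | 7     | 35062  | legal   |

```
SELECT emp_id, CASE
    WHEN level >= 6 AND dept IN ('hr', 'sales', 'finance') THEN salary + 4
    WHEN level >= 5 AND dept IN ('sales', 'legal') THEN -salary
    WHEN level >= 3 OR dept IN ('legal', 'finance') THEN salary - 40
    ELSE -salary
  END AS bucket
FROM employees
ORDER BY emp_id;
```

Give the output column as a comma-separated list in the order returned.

emp_id=200: level >= 3 OR dept IN ('legal', 'finance') → 133085
emp_id=201: level >= 3 OR dept IN ('legal', 'finance') → 140765
emp_id=202: level >= 5 AND dept IN ('sales', 'legal') → -62905
emp_id=203: level >= 3 OR dept IN ('legal', 'finance') → 112913
emp_id=204: level >= 3 OR dept IN ('legal', 'finance') → 78568
emp_id=205: level >= 3 OR dept IN ('legal', 'finance') → 81238
emp_id=206: level >= 3 OR dept IN ('legal', 'finance') → 97781
emp_id=207: level >= 3 OR dept IN ('legal', 'finance') → 50327
emp_id=208: level >= 3 OR dept IN ('legal', 'finance') → 69681
emp_id=209: level >= 5 AND dept IN ('sales', 'legal') → -145497
emp_id=210: level >= 6 AND dept IN ('hr', 'sales', 'finance') → 94108
emp_id=211: level >= 3 OR dept IN ('legal', 'finance') → 70043
emp_id=212: level >= 5 AND dept IN ('sales', 'legal') → -35062

133085, 140765, -62905, 112913, 78568, 81238, 97781, 50327, 69681, -145497, 94108, 70043, -35062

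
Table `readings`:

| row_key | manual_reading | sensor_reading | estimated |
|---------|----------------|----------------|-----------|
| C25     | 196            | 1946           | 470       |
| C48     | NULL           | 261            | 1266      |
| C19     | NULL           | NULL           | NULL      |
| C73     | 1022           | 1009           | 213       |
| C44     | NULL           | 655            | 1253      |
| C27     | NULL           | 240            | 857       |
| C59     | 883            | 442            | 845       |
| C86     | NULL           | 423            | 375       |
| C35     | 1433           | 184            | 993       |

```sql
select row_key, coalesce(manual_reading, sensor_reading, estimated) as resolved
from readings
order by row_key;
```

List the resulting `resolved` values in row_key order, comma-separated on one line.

NULL, 196, 240, 1433, 655, 261, 883, 1022, 423

row_key=C19: manual_reading=NULL, sensor_reading=NULL, estimated=NULL (all NULL) → NULL
row_key=C25: manual_reading=196 → 196
row_key=C27: manual_reading=NULL, sensor_reading=240 → 240
row_key=C35: manual_reading=1433 → 1433
row_key=C44: manual_reading=NULL, sensor_reading=655 → 655
row_key=C48: manual_reading=NULL, sensor_reading=261 → 261
row_key=C59: manual_reading=883 → 883
row_key=C73: manual_reading=1022 → 1022
row_key=C86: manual_reading=NULL, sensor_reading=423 → 423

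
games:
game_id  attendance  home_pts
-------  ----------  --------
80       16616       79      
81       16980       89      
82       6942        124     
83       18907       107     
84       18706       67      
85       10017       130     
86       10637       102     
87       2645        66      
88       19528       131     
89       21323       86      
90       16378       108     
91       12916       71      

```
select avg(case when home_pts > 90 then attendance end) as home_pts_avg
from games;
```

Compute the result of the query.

13734.8333333333

game_id=80: ✗
game_id=81: ✗
game_id=82: ✓ → 6942
game_id=83: ✓ → 18907
game_id=84: ✗
game_id=85: ✓ → 10017
game_id=86: ✓ → 10637
game_id=87: ✗
game_id=88: ✓ → 19528
game_id=89: ✗
game_id=90: ✓ → 16378
game_id=91: ✗
home_pts_avg = (6942 + 18907 + 10017 + 10637 + 19528 + 16378) / 6 = 13734.8333333333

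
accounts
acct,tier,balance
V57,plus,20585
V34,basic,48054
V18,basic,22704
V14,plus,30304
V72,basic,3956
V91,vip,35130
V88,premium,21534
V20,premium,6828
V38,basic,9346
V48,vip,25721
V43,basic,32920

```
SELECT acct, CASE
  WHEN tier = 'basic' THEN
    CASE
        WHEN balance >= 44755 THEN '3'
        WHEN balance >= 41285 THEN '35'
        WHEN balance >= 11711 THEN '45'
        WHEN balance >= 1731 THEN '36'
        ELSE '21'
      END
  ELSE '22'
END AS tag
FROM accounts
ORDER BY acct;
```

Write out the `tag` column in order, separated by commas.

acct=V14: tier='plus' → outer ELSE → 22
acct=V18: tier='basic' → inner[balance >= 11711] → 45
acct=V20: tier='premium' → outer ELSE → 22
acct=V34: tier='basic' → inner[balance >= 44755] → 3
acct=V38: tier='basic' → inner[balance >= 1731] → 36
acct=V43: tier='basic' → inner[balance >= 11711] → 45
acct=V48: tier='vip' → outer ELSE → 22
acct=V57: tier='plus' → outer ELSE → 22
acct=V72: tier='basic' → inner[balance >= 1731] → 36
acct=V88: tier='premium' → outer ELSE → 22
acct=V91: tier='vip' → outer ELSE → 22

22, 45, 22, 3, 36, 45, 22, 22, 36, 22, 22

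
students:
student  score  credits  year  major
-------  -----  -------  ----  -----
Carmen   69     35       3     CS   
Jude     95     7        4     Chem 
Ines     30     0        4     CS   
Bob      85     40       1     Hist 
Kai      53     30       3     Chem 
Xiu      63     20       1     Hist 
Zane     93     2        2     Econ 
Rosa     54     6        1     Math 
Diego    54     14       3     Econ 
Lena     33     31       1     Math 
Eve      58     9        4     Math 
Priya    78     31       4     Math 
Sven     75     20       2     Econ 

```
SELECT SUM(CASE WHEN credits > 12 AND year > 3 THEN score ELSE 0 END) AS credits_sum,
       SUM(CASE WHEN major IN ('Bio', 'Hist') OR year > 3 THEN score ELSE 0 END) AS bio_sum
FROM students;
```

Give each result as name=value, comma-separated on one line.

[credits_sum: credits > 12 AND year > 3]
student=Carmen: ✗
student=Jude: ✗
student=Ines: ✗
student=Bob: ✗
student=Kai: ✗
student=Xiu: ✗
student=Zane: ✗
student=Rosa: ✗
student=Diego: ✗
student=Lena: ✗
student=Eve: ✗
student=Priya: ✓ → 78
student=Sven: ✗
credits_sum = 78
—
[bio_sum: major IN ('Bio', 'Hist') OR year > 3]
student=Carmen: ✗
student=Jude: ✓ → 95
student=Ines: ✓ → 30
student=Bob: ✓ → 85
student=Kai: ✗
student=Xiu: ✓ → 63
student=Zane: ✗
student=Rosa: ✗
student=Diego: ✗
student=Lena: ✗
student=Eve: ✓ → 58
student=Priya: ✓ → 78
student=Sven: ✗
bio_sum = 95 + 30 + 85 + 63 + 58 + 78 = 409

credits_sum=78, bio_sum=409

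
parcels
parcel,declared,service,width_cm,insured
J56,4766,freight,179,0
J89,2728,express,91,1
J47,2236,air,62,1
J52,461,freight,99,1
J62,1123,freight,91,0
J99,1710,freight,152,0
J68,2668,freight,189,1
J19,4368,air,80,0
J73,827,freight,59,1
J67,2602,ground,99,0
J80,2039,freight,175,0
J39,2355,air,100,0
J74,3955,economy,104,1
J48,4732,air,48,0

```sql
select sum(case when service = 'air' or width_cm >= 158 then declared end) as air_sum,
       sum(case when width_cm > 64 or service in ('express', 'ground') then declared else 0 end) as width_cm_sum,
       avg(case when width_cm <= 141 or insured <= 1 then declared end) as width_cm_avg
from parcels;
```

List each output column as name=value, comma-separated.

air_sum=23164, width_cm_sum=28775, width_cm_avg=2612.1428571429

[air_sum: service = 'air' or width_cm >= 158]
parcel=J56: ✓ → 4766
parcel=J89: ✗
parcel=J47: ✓ → 2236
parcel=J52: ✗
parcel=J62: ✗
parcel=J99: ✗
parcel=J68: ✓ → 2668
parcel=J19: ✓ → 4368
parcel=J73: ✗
parcel=J67: ✗
parcel=J80: ✓ → 2039
parcel=J39: ✓ → 2355
parcel=J74: ✗
parcel=J48: ✓ → 4732
air_sum = 4766 + 2236 + 2668 + 4368 + 2039 + 2355 + 4732 = 23164
—
[width_cm_sum: width_cm > 64 or service in ('express', 'ground')]
parcel=J56: ✓ → 4766
parcel=J89: ✓ → 2728
parcel=J47: ✗
parcel=J52: ✓ → 461
parcel=J62: ✓ → 1123
parcel=J99: ✓ → 1710
parcel=J68: ✓ → 2668
parcel=J19: ✓ → 4368
parcel=J73: ✗
parcel=J67: ✓ → 2602
parcel=J80: ✓ → 2039
parcel=J39: ✓ → 2355
parcel=J74: ✓ → 3955
parcel=J48: ✗
width_cm_sum = 4766 + 2728 + 461 + 1123 + 1710 + 2668 + 4368 + 2602 + 2039 + 2355 + 3955 = 28775
—
[width_cm_avg: width_cm <= 141 or insured <= 1]
parcel=J56: ✓ → 4766
parcel=J89: ✓ → 2728
parcel=J47: ✓ → 2236
parcel=J52: ✓ → 461
parcel=J62: ✓ → 1123
parcel=J99: ✓ → 1710
parcel=J68: ✓ → 2668
parcel=J19: ✓ → 4368
parcel=J73: ✓ → 827
parcel=J67: ✓ → 2602
parcel=J80: ✓ → 2039
parcel=J39: ✓ → 2355
parcel=J74: ✓ → 3955
parcel=J48: ✓ → 4732
width_cm_avg = (4766 + 2728 + 2236 + 461 + 1123 + 1710 + 2668 + 4368 + 827 + 2602 + 2039 + 2355 + 3955 + 4732) / 14 = 2612.1428571429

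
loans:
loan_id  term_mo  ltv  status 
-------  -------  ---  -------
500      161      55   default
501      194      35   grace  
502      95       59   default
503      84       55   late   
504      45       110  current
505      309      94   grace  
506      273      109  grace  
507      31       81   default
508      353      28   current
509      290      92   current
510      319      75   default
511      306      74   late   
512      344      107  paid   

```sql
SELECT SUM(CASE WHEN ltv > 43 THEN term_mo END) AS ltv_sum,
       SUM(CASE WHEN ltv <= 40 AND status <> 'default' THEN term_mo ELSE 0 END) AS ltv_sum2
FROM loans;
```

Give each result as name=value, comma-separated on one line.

ltv_sum=2257, ltv_sum2=547

[ltv_sum: ltv > 43]
loan_id=500: ✓ → 161
loan_id=501: ✗
loan_id=502: ✓ → 95
loan_id=503: ✓ → 84
loan_id=504: ✓ → 45
loan_id=505: ✓ → 309
loan_id=506: ✓ → 273
loan_id=507: ✓ → 31
loan_id=508: ✗
loan_id=509: ✓ → 290
loan_id=510: ✓ → 319
loan_id=511: ✓ → 306
loan_id=512: ✓ → 344
ltv_sum = 161 + 95 + 84 + 45 + 309 + 273 + 31 + 290 + 319 + 306 + 344 = 2257
—
[ltv_sum2: ltv <= 40 AND status <> 'default']
loan_id=500: ✗
loan_id=501: ✓ → 194
loan_id=502: ✗
loan_id=503: ✗
loan_id=504: ✗
loan_id=505: ✗
loan_id=506: ✗
loan_id=507: ✗
loan_id=508: ✓ → 353
loan_id=509: ✗
loan_id=510: ✗
loan_id=511: ✗
loan_id=512: ✗
ltv_sum2 = 194 + 353 = 547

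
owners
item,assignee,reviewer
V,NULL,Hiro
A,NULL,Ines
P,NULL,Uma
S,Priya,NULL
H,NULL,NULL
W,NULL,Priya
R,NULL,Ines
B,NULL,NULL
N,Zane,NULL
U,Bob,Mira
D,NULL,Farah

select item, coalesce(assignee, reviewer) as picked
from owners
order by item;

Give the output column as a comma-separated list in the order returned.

Ines, NULL, Farah, NULL, Zane, Uma, Ines, Priya, Bob, Hiro, Priya

item=A: assignee=NULL, reviewer=Ines → Ines
item=B: assignee=NULL, reviewer=NULL (all NULL) → NULL
item=D: assignee=NULL, reviewer=Farah → Farah
item=H: assignee=NULL, reviewer=NULL (all NULL) → NULL
item=N: assignee=Zane → Zane
item=P: assignee=NULL, reviewer=Uma → Uma
item=R: assignee=NULL, reviewer=Ines → Ines
item=S: assignee=Priya → Priya
item=U: assignee=Bob → Bob
item=V: assignee=NULL, reviewer=Hiro → Hiro
item=W: assignee=NULL, reviewer=Priya → Priya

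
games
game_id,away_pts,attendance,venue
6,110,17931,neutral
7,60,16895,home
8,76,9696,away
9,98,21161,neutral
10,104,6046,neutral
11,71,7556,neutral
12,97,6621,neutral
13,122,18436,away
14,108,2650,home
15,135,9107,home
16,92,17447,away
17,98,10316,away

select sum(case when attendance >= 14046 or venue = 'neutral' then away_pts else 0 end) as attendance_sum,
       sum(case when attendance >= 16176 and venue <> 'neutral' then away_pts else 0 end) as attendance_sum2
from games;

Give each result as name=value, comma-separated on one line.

attendance_sum=754, attendance_sum2=274

[attendance_sum: attendance >= 14046 or venue = 'neutral']
game_id=6: ✓ → 110
game_id=7: ✓ → 60
game_id=8: ✗
game_id=9: ✓ → 98
game_id=10: ✓ → 104
game_id=11: ✓ → 71
game_id=12: ✓ → 97
game_id=13: ✓ → 122
game_id=14: ✗
game_id=15: ✗
game_id=16: ✓ → 92
game_id=17: ✗
attendance_sum = 110 + 60 + 98 + 104 + 71 + 97 + 122 + 92 = 754
—
[attendance_sum2: attendance >= 16176 and venue <> 'neutral']
game_id=6: ✗
game_id=7: ✓ → 60
game_id=8: ✗
game_id=9: ✗
game_id=10: ✗
game_id=11: ✗
game_id=12: ✗
game_id=13: ✓ → 122
game_id=14: ✗
game_id=15: ✗
game_id=16: ✓ → 92
game_id=17: ✗
attendance_sum2 = 60 + 122 + 92 = 274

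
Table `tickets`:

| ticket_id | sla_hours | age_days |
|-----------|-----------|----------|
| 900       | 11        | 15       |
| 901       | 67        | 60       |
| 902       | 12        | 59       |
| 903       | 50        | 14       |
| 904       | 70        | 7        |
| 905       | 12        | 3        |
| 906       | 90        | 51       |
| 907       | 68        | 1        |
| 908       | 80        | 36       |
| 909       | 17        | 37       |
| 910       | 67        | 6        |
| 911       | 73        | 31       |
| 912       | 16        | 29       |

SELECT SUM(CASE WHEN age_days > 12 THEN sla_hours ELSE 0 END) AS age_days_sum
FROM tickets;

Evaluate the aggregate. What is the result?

416

ticket_id=900: ✓ → 11
ticket_id=901: ✓ → 67
ticket_id=902: ✓ → 12
ticket_id=903: ✓ → 50
ticket_id=904: ✗
ticket_id=905: ✗
ticket_id=906: ✓ → 90
ticket_id=907: ✗
ticket_id=908: ✓ → 80
ticket_id=909: ✓ → 17
ticket_id=910: ✗
ticket_id=911: ✓ → 73
ticket_id=912: ✓ → 16
age_days_sum = 11 + 67 + 12 + 50 + 90 + 80 + 17 + 73 + 16 = 416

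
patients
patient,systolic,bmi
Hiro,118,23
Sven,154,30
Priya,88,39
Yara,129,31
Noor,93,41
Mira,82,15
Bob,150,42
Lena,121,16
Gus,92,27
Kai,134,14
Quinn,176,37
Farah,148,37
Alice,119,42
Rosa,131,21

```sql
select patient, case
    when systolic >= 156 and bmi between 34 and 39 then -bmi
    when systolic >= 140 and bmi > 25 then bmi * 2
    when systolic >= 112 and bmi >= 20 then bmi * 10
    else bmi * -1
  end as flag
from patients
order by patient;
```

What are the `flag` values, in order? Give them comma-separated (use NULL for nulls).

420, 84, 74, -27, 230, -14, -16, -15, -41, -39, -37, 210, 60, 310

patient=Alice: systolic >= 112 and bmi >= 20 → 420
patient=Bob: systolic >= 140 and bmi > 25 → 84
patient=Farah: systolic >= 140 and bmi > 25 → 74
patient=Gus: ELSE → -27
patient=Hiro: systolic >= 112 and bmi >= 20 → 230
patient=Kai: ELSE → -14
patient=Lena: ELSE → -16
patient=Mira: ELSE → -15
patient=Noor: ELSE → -41
patient=Priya: ELSE → -39
patient=Quinn: systolic >= 156 and bmi between 34 and 39 → -37
patient=Rosa: systolic >= 112 and bmi >= 20 → 210
patient=Sven: systolic >= 140 and bmi > 25 → 60
patient=Yara: systolic >= 112 and bmi >= 20 → 310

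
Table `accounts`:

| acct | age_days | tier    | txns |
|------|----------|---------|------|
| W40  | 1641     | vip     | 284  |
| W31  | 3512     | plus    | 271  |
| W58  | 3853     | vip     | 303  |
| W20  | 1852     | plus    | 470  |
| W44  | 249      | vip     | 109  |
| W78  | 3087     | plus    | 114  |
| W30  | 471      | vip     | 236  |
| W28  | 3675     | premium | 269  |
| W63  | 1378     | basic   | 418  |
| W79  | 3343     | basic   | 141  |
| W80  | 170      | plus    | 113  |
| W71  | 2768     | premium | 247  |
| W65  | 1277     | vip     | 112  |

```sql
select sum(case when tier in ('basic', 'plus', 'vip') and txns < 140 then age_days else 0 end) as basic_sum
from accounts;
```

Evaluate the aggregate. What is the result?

acct=W40: ✗
acct=W31: ✗
acct=W58: ✗
acct=W20: ✗
acct=W44: ✓ → 249
acct=W78: ✓ → 3087
acct=W30: ✗
acct=W28: ✗
acct=W63: ✗
acct=W79: ✗
acct=W80: ✓ → 170
acct=W71: ✗
acct=W65: ✓ → 1277
basic_sum = 249 + 3087 + 170 + 1277 = 4783

4783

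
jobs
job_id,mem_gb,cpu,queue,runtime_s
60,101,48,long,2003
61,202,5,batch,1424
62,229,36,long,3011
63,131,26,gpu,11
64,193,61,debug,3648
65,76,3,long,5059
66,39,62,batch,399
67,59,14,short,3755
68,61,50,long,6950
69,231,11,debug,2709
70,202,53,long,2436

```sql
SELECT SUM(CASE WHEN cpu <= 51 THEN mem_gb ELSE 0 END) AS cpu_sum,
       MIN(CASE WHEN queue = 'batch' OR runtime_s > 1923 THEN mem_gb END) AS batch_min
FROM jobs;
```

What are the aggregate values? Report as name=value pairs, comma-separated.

cpu_sum=1090, batch_min=39

[cpu_sum: cpu <= 51]
job_id=60: ✓ → 101
job_id=61: ✓ → 202
job_id=62: ✓ → 229
job_id=63: ✓ → 131
job_id=64: ✗
job_id=65: ✓ → 76
job_id=66: ✗
job_id=67: ✓ → 59
job_id=68: ✓ → 61
job_id=69: ✓ → 231
job_id=70: ✗
cpu_sum = 101 + 202 + 229 + 131 + 76 + 59 + 61 + 231 = 1090
—
[batch_min: queue = 'batch' OR runtime_s > 1923]
job_id=60: ✓ → 101
job_id=61: ✓ → 202
job_id=62: ✓ → 229
job_id=63: ✗
job_id=64: ✓ → 193
job_id=65: ✓ → 76
job_id=66: ✓ → 39
job_id=67: ✓ → 59
job_id=68: ✓ → 61
job_id=69: ✓ → 231
job_id=70: ✓ → 202
batch_min = MIN(101, 202, 229, 193, 76, 39, 59, 61, 231, 202) = 39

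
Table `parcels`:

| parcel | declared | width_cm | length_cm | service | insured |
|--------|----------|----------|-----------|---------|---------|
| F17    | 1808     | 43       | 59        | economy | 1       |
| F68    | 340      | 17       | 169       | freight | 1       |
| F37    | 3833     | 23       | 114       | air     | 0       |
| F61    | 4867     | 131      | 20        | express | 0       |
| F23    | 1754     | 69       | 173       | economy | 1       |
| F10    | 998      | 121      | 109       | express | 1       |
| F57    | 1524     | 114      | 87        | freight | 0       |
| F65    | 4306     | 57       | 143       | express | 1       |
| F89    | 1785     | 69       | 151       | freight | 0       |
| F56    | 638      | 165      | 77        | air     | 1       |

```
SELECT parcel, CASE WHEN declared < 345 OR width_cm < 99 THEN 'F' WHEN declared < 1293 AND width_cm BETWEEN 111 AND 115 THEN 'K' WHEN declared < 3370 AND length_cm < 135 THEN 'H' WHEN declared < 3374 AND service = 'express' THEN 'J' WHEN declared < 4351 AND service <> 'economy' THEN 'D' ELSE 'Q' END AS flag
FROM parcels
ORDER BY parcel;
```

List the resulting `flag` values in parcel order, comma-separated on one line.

parcel=F10: declared < 3370 AND length_cm < 135 → H
parcel=F17: declared < 345 OR width_cm < 99 → F
parcel=F23: declared < 345 OR width_cm < 99 → F
parcel=F37: declared < 345 OR width_cm < 99 → F
parcel=F56: declared < 3370 AND length_cm < 135 → H
parcel=F57: declared < 3370 AND length_cm < 135 → H
parcel=F61: ELSE → Q
parcel=F65: declared < 345 OR width_cm < 99 → F
parcel=F68: declared < 345 OR width_cm < 99 → F
parcel=F89: declared < 345 OR width_cm < 99 → F

H, F, F, F, H, H, Q, F, F, F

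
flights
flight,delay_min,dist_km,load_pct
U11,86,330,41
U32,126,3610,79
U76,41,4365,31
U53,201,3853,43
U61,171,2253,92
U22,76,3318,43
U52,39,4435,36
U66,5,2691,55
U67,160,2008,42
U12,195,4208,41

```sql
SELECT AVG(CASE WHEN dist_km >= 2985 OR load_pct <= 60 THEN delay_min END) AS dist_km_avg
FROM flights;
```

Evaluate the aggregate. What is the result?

flight=U11: ✓ → 86
flight=U32: ✓ → 126
flight=U76: ✓ → 41
flight=U53: ✓ → 201
flight=U61: ✗
flight=U22: ✓ → 76
flight=U52: ✓ → 39
flight=U66: ✓ → 5
flight=U67: ✓ → 160
flight=U12: ✓ → 195
dist_km_avg = (86 + 126 + 41 + 201 + 76 + 39 + 5 + 160 + 195) / 9 = 103.2222222222

103.2222222222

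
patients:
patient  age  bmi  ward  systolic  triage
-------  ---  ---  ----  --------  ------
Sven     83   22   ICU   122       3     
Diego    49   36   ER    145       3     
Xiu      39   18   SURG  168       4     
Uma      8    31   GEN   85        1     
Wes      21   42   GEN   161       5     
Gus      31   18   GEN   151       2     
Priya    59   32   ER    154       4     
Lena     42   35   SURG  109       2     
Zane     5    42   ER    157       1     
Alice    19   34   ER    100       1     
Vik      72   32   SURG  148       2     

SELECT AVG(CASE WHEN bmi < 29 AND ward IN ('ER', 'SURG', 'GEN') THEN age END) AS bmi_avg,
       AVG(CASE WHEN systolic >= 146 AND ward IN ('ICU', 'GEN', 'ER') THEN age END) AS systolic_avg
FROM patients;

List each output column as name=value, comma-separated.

[bmi_avg: bmi < 29 AND ward IN ('ER', 'SURG', 'GEN')]
patient=Sven: ✗
patient=Diego: ✗
patient=Xiu: ✓ → 39
patient=Uma: ✗
patient=Wes: ✗
patient=Gus: ✓ → 31
patient=Priya: ✗
patient=Lena: ✗
patient=Zane: ✗
patient=Alice: ✗
patient=Vik: ✗
bmi_avg = (39 + 31) / 2 = 35
—
[systolic_avg: systolic >= 146 AND ward IN ('ICU', 'GEN', 'ER')]
patient=Sven: ✗
patient=Diego: ✗
patient=Xiu: ✗
patient=Uma: ✗
patient=Wes: ✓ → 21
patient=Gus: ✓ → 31
patient=Priya: ✓ → 59
patient=Lena: ✗
patient=Zane: ✓ → 5
patient=Alice: ✗
patient=Vik: ✗
systolic_avg = (21 + 31 + 59 + 5) / 4 = 29

bmi_avg=35, systolic_avg=29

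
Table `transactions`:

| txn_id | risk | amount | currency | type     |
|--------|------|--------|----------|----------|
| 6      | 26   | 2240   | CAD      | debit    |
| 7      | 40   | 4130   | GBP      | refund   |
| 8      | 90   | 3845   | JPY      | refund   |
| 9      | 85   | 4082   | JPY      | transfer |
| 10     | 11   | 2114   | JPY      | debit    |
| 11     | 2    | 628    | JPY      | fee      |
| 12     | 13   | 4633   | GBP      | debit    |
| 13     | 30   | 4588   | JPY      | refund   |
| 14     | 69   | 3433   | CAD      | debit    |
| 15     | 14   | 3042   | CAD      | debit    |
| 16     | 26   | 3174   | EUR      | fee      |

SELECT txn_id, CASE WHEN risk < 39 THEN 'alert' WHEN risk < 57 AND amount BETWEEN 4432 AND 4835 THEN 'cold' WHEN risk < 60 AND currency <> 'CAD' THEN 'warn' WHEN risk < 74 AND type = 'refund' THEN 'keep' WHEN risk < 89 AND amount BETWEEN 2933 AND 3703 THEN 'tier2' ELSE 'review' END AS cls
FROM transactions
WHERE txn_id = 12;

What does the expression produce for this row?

txn_id = 12: risk=13, amount=4633, currency=GBP, type=debit.
risk < 39 → true → alert

alert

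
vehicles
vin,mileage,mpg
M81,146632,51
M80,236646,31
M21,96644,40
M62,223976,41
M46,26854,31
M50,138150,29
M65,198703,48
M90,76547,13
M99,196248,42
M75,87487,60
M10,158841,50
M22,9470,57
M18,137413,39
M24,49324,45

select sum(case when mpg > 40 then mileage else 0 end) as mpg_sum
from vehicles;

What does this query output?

1070681

vin=M81: ✓ → 146632
vin=M80: ✗
vin=M21: ✗
vin=M62: ✓ → 223976
vin=M46: ✗
vin=M50: ✗
vin=M65: ✓ → 198703
vin=M90: ✗
vin=M99: ✓ → 196248
vin=M75: ✓ → 87487
vin=M10: ✓ → 158841
vin=M22: ✓ → 9470
vin=M18: ✗
vin=M24: ✓ → 49324
mpg_sum = 146632 + 223976 + 198703 + 196248 + 87487 + 158841 + 9470 + 49324 = 1070681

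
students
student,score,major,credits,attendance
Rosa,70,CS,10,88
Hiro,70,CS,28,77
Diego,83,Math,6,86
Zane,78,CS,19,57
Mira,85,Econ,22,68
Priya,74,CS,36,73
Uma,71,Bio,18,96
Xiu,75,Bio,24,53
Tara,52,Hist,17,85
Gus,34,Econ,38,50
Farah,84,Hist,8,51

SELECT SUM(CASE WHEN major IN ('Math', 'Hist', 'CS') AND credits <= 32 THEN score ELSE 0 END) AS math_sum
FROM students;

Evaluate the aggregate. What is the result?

437

student=Rosa: ✓ → 70
student=Hiro: ✓ → 70
student=Diego: ✓ → 83
student=Zane: ✓ → 78
student=Mira: ✗
student=Priya: ✗
student=Uma: ✗
student=Xiu: ✗
student=Tara: ✓ → 52
student=Gus: ✗
student=Farah: ✓ → 84
math_sum = 70 + 70 + 83 + 78 + 52 + 84 = 437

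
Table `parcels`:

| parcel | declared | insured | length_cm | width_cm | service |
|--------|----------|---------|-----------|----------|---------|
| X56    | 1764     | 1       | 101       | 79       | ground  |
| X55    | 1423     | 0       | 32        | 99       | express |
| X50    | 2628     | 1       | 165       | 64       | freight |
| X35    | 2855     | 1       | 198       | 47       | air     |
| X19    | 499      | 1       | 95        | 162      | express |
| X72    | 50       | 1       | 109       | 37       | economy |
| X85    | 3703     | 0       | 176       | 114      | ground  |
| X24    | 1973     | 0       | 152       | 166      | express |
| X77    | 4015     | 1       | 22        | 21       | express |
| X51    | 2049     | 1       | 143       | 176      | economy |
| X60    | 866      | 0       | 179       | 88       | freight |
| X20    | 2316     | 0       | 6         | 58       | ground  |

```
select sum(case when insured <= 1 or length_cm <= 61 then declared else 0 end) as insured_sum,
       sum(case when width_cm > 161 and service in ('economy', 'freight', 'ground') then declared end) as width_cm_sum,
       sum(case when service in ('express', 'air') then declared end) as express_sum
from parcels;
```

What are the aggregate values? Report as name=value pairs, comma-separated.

[insured_sum: insured <= 1 or length_cm <= 61]
parcel=X56: ✓ → 1764
parcel=X55: ✓ → 1423
parcel=X50: ✓ → 2628
parcel=X35: ✓ → 2855
parcel=X19: ✓ → 499
parcel=X72: ✓ → 50
parcel=X85: ✓ → 3703
parcel=X24: ✓ → 1973
parcel=X77: ✓ → 4015
parcel=X51: ✓ → 2049
parcel=X60: ✓ → 866
parcel=X20: ✓ → 2316
insured_sum = 1764 + 1423 + 2628 + 2855 + 499 + 50 + 3703 + 1973 + 4015 + 2049 + 866 + 2316 = 24141
—
[width_cm_sum: width_cm > 161 and service in ('economy', 'freight', 'ground')]
parcel=X56: ✗
parcel=X55: ✗
parcel=X50: ✗
parcel=X35: ✗
parcel=X19: ✗
parcel=X72: ✗
parcel=X85: ✗
parcel=X24: ✗
parcel=X77: ✗
parcel=X51: ✓ → 2049
parcel=X60: ✗
parcel=X20: ✗
width_cm_sum = 2049
—
[express_sum: service in ('express', 'air')]
parcel=X56: ✗
parcel=X55: ✓ → 1423
parcel=X50: ✗
parcel=X35: ✓ → 2855
parcel=X19: ✓ → 499
parcel=X72: ✗
parcel=X85: ✗
parcel=X24: ✓ → 1973
parcel=X77: ✓ → 4015
parcel=X51: ✗
parcel=X60: ✗
parcel=X20: ✗
express_sum = 1423 + 2855 + 499 + 1973 + 4015 = 10765

insured_sum=24141, width_cm_sum=2049, express_sum=10765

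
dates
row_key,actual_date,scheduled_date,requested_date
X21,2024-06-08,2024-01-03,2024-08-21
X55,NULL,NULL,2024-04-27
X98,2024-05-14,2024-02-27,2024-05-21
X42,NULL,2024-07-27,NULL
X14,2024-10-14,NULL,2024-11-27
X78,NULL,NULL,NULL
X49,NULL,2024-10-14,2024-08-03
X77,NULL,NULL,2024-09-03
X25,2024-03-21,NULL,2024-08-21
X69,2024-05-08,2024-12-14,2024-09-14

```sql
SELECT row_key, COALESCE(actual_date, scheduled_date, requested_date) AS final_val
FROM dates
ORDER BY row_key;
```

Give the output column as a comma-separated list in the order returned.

row_key=X14: actual_date=2024-10-14 → 2024-10-14
row_key=X21: actual_date=2024-06-08 → 2024-06-08
row_key=X25: actual_date=2024-03-21 → 2024-03-21
row_key=X42: actual_date=NULL, scheduled_date=2024-07-27 → 2024-07-27
row_key=X49: actual_date=NULL, scheduled_date=2024-10-14 → 2024-10-14
row_key=X55: actual_date=NULL, scheduled_date=NULL, requested_date=2024-04-27 → 2024-04-27
row_key=X69: actual_date=2024-05-08 → 2024-05-08
row_key=X77: actual_date=NULL, scheduled_date=NULL, requested_date=2024-09-03 → 2024-09-03
row_key=X78: actual_date=NULL, scheduled_date=NULL, requested_date=NULL (all NULL) → NULL
row_key=X98: actual_date=2024-05-14 → 2024-05-14

2024-10-14, 2024-06-08, 2024-03-21, 2024-07-27, 2024-10-14, 2024-04-27, 2024-05-08, 2024-09-03, NULL, 2024-05-14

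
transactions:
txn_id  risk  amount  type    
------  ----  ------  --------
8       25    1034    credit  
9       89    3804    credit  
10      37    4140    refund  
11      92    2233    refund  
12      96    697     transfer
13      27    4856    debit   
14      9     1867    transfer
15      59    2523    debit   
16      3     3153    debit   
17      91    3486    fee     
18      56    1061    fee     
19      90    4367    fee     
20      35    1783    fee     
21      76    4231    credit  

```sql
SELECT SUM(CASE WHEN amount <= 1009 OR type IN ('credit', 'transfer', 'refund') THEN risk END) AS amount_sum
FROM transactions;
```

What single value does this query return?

txn_id=8: ✓ → 25
txn_id=9: ✓ → 89
txn_id=10: ✓ → 37
txn_id=11: ✓ → 92
txn_id=12: ✓ → 96
txn_id=13: ✗
txn_id=14: ✓ → 9
txn_id=15: ✗
txn_id=16: ✗
txn_id=17: ✗
txn_id=18: ✗
txn_id=19: ✗
txn_id=20: ✗
txn_id=21: ✓ → 76
amount_sum = 25 + 89 + 37 + 92 + 96 + 9 + 76 = 424

424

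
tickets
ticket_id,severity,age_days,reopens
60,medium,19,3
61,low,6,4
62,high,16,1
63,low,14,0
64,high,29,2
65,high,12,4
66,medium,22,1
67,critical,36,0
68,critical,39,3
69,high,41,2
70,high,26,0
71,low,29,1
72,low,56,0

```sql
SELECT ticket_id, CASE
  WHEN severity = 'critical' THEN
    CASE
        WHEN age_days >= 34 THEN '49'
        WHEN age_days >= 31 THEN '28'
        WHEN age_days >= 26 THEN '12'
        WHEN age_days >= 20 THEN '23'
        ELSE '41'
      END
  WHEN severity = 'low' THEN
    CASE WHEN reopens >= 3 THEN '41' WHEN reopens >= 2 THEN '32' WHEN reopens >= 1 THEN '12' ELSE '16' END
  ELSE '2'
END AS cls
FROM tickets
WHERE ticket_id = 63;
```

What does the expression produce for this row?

16

ticket_id = 63: severity=low, age_days=14, reopens=0.
severity='low' → inner[ELSE] → 16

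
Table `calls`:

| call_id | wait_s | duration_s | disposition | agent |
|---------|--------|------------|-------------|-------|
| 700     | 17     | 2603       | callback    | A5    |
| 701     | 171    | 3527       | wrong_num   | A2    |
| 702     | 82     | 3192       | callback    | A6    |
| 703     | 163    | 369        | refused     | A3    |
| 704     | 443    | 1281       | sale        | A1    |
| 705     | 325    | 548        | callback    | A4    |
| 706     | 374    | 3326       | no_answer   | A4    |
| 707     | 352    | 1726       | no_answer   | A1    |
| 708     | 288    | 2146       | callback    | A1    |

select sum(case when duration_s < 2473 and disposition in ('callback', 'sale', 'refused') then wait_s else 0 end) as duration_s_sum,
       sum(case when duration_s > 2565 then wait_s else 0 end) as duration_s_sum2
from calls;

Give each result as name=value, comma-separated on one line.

duration_s_sum=1219, duration_s_sum2=644

[duration_s_sum: duration_s < 2473 and disposition in ('callback', 'sale', 'refused')]
call_id=700: ✗
call_id=701: ✗
call_id=702: ✗
call_id=703: ✓ → 163
call_id=704: ✓ → 443
call_id=705: ✓ → 325
call_id=706: ✗
call_id=707: ✗
call_id=708: ✓ → 288
duration_s_sum = 163 + 443 + 325 + 288 = 1219
—
[duration_s_sum2: duration_s > 2565]
call_id=700: ✓ → 17
call_id=701: ✓ → 171
call_id=702: ✓ → 82
call_id=703: ✗
call_id=704: ✗
call_id=705: ✗
call_id=706: ✓ → 374
call_id=707: ✗
call_id=708: ✗
duration_s_sum2 = 17 + 171 + 82 + 374 = 644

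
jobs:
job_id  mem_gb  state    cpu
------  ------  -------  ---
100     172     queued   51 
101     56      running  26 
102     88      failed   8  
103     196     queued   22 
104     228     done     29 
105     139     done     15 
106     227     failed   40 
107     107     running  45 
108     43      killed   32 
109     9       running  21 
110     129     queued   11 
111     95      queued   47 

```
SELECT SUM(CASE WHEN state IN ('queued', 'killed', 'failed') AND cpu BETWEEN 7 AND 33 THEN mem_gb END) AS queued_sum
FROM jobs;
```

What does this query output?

job_id=100: ✗
job_id=101: ✗
job_id=102: ✓ → 88
job_id=103: ✓ → 196
job_id=104: ✗
job_id=105: ✗
job_id=106: ✗
job_id=107: ✗
job_id=108: ✓ → 43
job_id=109: ✗
job_id=110: ✓ → 129
job_id=111: ✗
queued_sum = 88 + 196 + 43 + 129 = 456

456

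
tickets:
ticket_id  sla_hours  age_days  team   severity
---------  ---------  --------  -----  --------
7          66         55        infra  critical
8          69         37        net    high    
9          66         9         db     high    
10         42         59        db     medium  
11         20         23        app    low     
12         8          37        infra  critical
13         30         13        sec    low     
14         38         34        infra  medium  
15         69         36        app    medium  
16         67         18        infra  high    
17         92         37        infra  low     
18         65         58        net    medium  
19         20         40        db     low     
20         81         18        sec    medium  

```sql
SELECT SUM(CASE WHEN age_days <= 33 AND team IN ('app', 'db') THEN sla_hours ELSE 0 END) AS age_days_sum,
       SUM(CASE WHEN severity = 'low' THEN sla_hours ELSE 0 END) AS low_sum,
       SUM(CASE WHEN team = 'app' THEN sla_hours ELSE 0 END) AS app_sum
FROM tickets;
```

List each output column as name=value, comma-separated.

age_days_sum=86, low_sum=162, app_sum=89

[age_days_sum: age_days <= 33 AND team IN ('app', 'db')]
ticket_id=7: ✗
ticket_id=8: ✗
ticket_id=9: ✓ → 66
ticket_id=10: ✗
ticket_id=11: ✓ → 20
ticket_id=12: ✗
ticket_id=13: ✗
ticket_id=14: ✗
ticket_id=15: ✗
ticket_id=16: ✗
ticket_id=17: ✗
ticket_id=18: ✗
ticket_id=19: ✗
ticket_id=20: ✗
age_days_sum = 66 + 20 = 86
—
[low_sum: severity = 'low']
ticket_id=7: ✗
ticket_id=8: ✗
ticket_id=9: ✗
ticket_id=10: ✗
ticket_id=11: ✓ → 20
ticket_id=12: ✗
ticket_id=13: ✓ → 30
ticket_id=14: ✗
ticket_id=15: ✗
ticket_id=16: ✗
ticket_id=17: ✓ → 92
ticket_id=18: ✗
ticket_id=19: ✓ → 20
ticket_id=20: ✗
low_sum = 20 + 30 + 92 + 20 = 162
—
[app_sum: team = 'app']
ticket_id=7: ✗
ticket_id=8: ✗
ticket_id=9: ✗
ticket_id=10: ✗
ticket_id=11: ✓ → 20
ticket_id=12: ✗
ticket_id=13: ✗
ticket_id=14: ✗
ticket_id=15: ✓ → 69
ticket_id=16: ✗
ticket_id=17: ✗
ticket_id=18: ✗
ticket_id=19: ✗
ticket_id=20: ✗
app_sum = 20 + 69 = 89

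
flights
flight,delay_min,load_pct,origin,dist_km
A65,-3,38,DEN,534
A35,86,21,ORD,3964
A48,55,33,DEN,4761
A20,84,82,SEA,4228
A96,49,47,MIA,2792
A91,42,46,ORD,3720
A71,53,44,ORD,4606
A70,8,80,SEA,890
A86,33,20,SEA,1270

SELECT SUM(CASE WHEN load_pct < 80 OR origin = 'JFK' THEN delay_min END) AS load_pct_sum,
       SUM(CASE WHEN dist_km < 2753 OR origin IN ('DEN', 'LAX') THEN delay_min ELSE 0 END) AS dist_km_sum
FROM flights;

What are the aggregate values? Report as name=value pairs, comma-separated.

load_pct_sum=315, dist_km_sum=93

[load_pct_sum: load_pct < 80 OR origin = 'JFK']
flight=A65: ✓ → -3
flight=A35: ✓ → 86
flight=A48: ✓ → 55
flight=A20: ✗
flight=A96: ✓ → 49
flight=A91: ✓ → 42
flight=A71: ✓ → 53
flight=A70: ✗
flight=A86: ✓ → 33
load_pct_sum = -3 + 86 + 55 + 49 + 42 + 53 + 33 = 315
—
[dist_km_sum: dist_km < 2753 OR origin IN ('DEN', 'LAX')]
flight=A65: ✓ → -3
flight=A35: ✗
flight=A48: ✓ → 55
flight=A20: ✗
flight=A96: ✗
flight=A91: ✗
flight=A71: ✗
flight=A70: ✓ → 8
flight=A86: ✓ → 33
dist_km_sum = -3 + 55 + 8 + 33 = 93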